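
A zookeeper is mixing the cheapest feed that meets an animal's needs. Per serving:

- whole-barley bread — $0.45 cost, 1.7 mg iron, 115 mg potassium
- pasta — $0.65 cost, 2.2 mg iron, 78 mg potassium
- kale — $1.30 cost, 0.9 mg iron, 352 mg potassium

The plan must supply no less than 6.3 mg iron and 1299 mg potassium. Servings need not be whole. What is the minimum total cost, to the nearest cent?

At the optimum either one food covers both requirements or two foods hit both targets exactly; no other combination can be cheaper.
whole-barley bread only: max(6.3/1.7, 1299/115) = 11.3 servings → $5.08.
pasta only: max(6.3/2.2, 1299/78) = 16.65 servings → $10.82.
kale only: max(6.3/0.9, 1299/352) = 7 servings → $9.10.
whole-barley bread + pasta: intersection lies outside the first quadrant.
whole-barley bread + kale with both tight: 2.119 servings and 2.998 servings → $4.85.
pasta + kale with both tight: 1.489 servings and 3.36 servings → $5.34.
The minimum over all feasible corners is $4.85.

$4.85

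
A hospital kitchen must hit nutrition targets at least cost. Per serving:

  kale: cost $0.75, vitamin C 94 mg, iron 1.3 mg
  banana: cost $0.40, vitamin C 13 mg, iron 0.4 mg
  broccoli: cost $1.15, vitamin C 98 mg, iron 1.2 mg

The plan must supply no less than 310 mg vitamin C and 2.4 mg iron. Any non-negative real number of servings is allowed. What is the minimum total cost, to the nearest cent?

Check every corner: each single food scaled to meet both minima, and each pair solved so both constraints bind.
kale only: max(310/94, 2.4/1.3) = 3.298 servings → $2.47.
banana only: max(310/13, 2.4/0.4) = 23.85 servings → $9.54.
broccoli only: max(310/98, 2.4/1.2) = 3.163 servings → $3.64.
kale + banana: the both-tight solution has a negative serving — not a feasible corner.
kale + broccoli: the both-tight solution has a negative serving — not a feasible corner.
banana + broccoli with both targets exact would need a negative amount; discard.
The minimum over all feasible corners is $2.47.

$2.47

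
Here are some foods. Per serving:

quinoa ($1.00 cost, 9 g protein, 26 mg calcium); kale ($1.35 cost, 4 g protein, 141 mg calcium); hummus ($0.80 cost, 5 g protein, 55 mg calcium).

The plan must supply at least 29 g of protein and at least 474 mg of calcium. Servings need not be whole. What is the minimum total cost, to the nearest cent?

$5.77

This is a tiny linear program; its minimum lies at a vertex of the feasible set. List the vertices and price them.
quinoa only: max(29/9, 474/26) = 18.23 servings → $18.23.
kale only: max(29/4, 474/141) = 7.25 servings → $9.79.
hummus only: max(29/5, 474/55) = 8.618 servings → $6.89.
quinoa + kale with both tight: 1.882 servings and 3.015 servings → $5.95.
quinoa + hummus: intersection lies outside the first quadrant.
kale + hummus with both tight: 1.598 servings and 4.522 servings → $5.77.
So the least-cost plan costs $5.77.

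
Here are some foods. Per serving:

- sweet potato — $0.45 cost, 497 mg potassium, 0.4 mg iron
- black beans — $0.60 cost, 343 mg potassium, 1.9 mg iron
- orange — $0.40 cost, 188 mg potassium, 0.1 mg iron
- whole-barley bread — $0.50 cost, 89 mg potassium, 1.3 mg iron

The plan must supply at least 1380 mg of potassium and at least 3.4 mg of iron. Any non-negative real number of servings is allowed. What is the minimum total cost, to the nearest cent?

$1.66

sweet potato only: max(1380/497, 3.4/0.4) = 8.5 servings → $3.83.
black beans only: max(1380/343, 3.4/1.9) = 4.023 servings → $2.41.
orange only: max(1380/188, 3.4/0.1) = 34 servings → $13.60.
whole-barley bread only: max(1380/89, 3.4/1.3) = 15.51 servings → $7.75.
sweet potato + black beans with both tight: 1.804 servings and 1.41 servings → $1.66.
sweet potato + orange: intersection lies outside the first quadrant.
sweet potato + whole-barley bread with both tight: 2.443 servings and 1.864 servings → $2.03.
black beans + orange with both tight: 1.552 servings and 4.509 servings → $2.73.
black beans + whole-barley bread with both targets exact would need a negative amount; discard.
orange + whole-barley bread with both tight: 6.333 servings and 2.128 servings → $3.60.
The minimum over all feasible corners is $1.66.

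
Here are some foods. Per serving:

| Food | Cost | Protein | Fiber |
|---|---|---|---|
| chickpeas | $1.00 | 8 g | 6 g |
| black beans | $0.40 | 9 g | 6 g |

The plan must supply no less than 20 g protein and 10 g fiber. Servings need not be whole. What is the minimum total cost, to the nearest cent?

$0.89

At the optimum either one food covers both requirements or two foods hit both targets exactly; no other combination can be cheaper.
chickpeas only: max(20/8, 10/6) = 2.5 servings → $2.50.
black beans only: max(20/9, 10/6) = 2.222 servings → $0.89.
chickpeas + black beans: intersection lies outside the first quadrant.
Cheapest feasible corner: $0.89.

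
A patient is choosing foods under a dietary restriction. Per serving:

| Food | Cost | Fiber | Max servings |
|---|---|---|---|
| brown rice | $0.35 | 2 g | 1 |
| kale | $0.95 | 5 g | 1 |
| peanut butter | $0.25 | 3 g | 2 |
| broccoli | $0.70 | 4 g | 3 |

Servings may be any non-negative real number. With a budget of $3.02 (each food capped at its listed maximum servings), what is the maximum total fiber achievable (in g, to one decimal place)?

20.4 g

Fiber per dollar: peanut butter 12, brown rice 5.714, broccoli 5.714, kale 5.263.
Take 2 servings of peanut butter: spends $0.50, +6.0 g fiber (running total 6.0 g).
Take 1 serving of brown rice: spends $0.35, +2.0 g fiber (running total 8.0 g).
Take 3 servings of broccoli: spends $2.10, +12.0 g fiber (running total 20.0 g).
Take 0.07368 servings of kale: spends $0.07, +0.4 g fiber (running total 20.4 g).
Greedy by best ratio exhausts the cost allowance optimally: 20.4 g.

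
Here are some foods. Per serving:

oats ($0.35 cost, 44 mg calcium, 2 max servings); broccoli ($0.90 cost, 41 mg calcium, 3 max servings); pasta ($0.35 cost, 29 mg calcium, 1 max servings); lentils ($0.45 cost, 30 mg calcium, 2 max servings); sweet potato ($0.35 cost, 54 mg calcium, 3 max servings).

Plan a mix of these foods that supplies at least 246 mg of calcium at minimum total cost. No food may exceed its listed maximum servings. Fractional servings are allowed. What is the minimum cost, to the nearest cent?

$1.72

Cost per mg of calcium: sweet potato $0.0065, oats $0.0080, pasta $0.0121, lentils $0.0150, broccoli $0.0220.
Take 3 servings of sweet potato: +162.0 mg calcium for $1.05 (total $1.05, still need 84.0 mg).
Take 1.909 servings of oats: +84.0 mg calcium for $0.67 (total $1.72, still need 0.0 mg).
Filling from the cheapest source first is optimal under one linear minimum: $1.72.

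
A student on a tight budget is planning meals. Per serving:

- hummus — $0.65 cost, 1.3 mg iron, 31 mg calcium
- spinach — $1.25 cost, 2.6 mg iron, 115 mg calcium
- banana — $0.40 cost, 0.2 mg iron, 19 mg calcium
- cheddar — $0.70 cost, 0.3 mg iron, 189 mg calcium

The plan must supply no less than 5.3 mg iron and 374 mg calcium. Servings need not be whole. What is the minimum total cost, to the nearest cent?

$2.99

With two linear requirements the optimum uses one or two foods; enumerate the corners.
hummus only: max(5.3/1.3, 374/31) = 12.06 servings → $7.84.
spinach only: max(5.3/2.6, 374/115) = 3.252 servings → $4.07.
banana only: max(5.3/0.2, 374/19) = 26.5 servings → $10.60.
cheddar only: max(5.3/0.3, 374/189) = 17.67 servings → $12.37.
hummus + spinach with both targets exact would need a negative amount; discard.
hummus + banana with both tight: 1.4 servings and 17.4 servings → $7.87.
hummus + cheddar with both tight: 3.763 servings and 1.362 servings → $3.40.
spinach + banana with both tight: 0.9811 servings and 13.75 servings → $6.72.
spinach + cheddar with both tight: 1.947 servings and 0.7943 servings → $2.99.
banana + cheddar: intersection lies outside the first quadrant.
The minimum over all feasible corners is $2.99.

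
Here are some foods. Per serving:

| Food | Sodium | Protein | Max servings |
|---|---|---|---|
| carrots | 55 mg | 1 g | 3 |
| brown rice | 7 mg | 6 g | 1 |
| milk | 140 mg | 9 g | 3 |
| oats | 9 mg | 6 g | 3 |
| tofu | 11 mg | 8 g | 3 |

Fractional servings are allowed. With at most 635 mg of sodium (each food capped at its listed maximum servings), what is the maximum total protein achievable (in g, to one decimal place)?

Protein per mg sodium: brown rice 0.8571, tofu 0.7273, oats 0.6667, milk 0.06429, carrots 0.01818.
Take 1 serving of brown rice: uses 7 mg sodium, +6.0 g protein (running total 6.0 g).
Take 3 servings of tofu: uses 33 mg sodium, +24.0 g protein (running total 30.0 g).
Take 3 servings of oats: uses 27 mg sodium, +18.0 g protein (running total 48.0 g).
Take 3 servings of milk: uses 420 mg sodium, +27.0 g protein (running total 75.0 g).
Take 2.691 servings of carrots: uses 148 mg sodium, +2.7 g protein (running total 77.7 g).
Filling greedily by protein-per-mg sodium is optimal for one linear limit, giving 77.7 g.

77.7 g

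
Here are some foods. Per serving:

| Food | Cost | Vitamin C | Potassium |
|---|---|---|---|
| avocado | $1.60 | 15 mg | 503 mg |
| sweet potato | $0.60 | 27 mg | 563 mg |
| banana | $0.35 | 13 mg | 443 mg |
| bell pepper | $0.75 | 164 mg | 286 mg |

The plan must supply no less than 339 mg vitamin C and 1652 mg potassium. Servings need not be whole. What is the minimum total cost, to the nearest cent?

$2.28

avocado only: max(339/15, 1652/503) = 22.6 servings → $36.16.
sweet potato only: max(339/27, 1652/563) = 12.56 servings → $7.53.
banana only: max(339/13, 1652/443) = 26.08 servings → $9.13.
bell pepper only: max(339/164, 1652/286) = 5.776 servings → $4.33.
avocado + sweet potato: the both-tight solution has a negative serving — not a feasible corner.
avocado + banana: intersection lies outside the first quadrant.
avocado + bell pepper with both tight: 2.225 servings and 1.864 servings → $4.96.
sweet potato + banana with both targets exact would need a negative amount; discard.
sweet potato + bell pepper with both tight: 2.056 servings and 1.729 servings → $2.53.
banana + bell pepper with both tight: 2.524 servings and 1.867 servings → $2.28.
Cheapest feasible corner: $2.28.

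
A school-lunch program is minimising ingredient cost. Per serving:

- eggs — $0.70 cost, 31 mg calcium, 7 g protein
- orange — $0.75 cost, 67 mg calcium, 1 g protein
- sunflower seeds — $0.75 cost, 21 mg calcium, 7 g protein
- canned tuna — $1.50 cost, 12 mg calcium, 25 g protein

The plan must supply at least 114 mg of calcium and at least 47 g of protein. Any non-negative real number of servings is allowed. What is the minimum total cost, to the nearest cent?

eggs only: max(114/31, 47/7) = 6.714 servings → $4.70.
orange only: max(114/67, 47/1) = 47 servings → $35.25.
sunflower seeds only: max(114/21, 47/7) = 6.714 servings → $5.04.
canned tuna only: max(114/12, 47/25) = 9.5 servings → $14.25.
eggs + orange: the both-tight solution has a negative serving — not a feasible corner.
eggs + sunflower seeds: intersection lies outside the first quadrant.
eggs + canned tuna with both tight: 3.308 servings and 0.9537 servings → $3.75.
orange + sunflower seeds: the both-tight solution has a negative serving — not a feasible corner.
orange + canned tuna with both tight: 1.375 servings and 1.825 servings → $3.77.
sunflower seeds + canned tuna with both tight: 5.184 servings and 0.4286 servings → $4.53.
Cheapest feasible corner: $3.75.

$3.75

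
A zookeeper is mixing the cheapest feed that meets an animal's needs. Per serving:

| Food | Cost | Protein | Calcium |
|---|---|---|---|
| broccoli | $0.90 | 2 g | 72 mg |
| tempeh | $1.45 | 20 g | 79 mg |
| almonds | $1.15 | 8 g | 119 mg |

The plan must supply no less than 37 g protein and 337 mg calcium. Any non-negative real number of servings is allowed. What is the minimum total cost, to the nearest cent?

At the optimum either one food covers both requirements or two foods hit both targets exactly; no other combination can be cheaper.
broccoli only: max(37/2, 337/72) = 18.5 servings → $16.65.
tempeh only: max(37/20, 337/79) = 4.266 servings → $6.19.
almonds only: max(37/8, 337/119) = 4.625 servings → $5.32.
broccoli + tempeh with both tight: 2.977 servings and 1.552 servings → $4.93.
broccoli + almonds with both targets exact would need a negative amount; discard.
tempeh + almonds with both tight: 0.9765 servings and 2.184 servings → $3.93.
The minimum over all feasible corners is $3.93.

$3.93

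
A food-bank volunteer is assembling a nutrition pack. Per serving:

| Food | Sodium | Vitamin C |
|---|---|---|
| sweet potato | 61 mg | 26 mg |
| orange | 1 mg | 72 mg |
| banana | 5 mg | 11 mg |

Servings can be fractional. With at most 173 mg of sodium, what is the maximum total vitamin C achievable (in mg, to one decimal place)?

Vitamin C per mg sodium: orange 72, banana 2.2, sweet potato 0.4262.
With no serving limits, spend the whole sodium allowance on orange: 173 mg / 1 mg × 72 mg = 12456.0 mg.

12456.0 mg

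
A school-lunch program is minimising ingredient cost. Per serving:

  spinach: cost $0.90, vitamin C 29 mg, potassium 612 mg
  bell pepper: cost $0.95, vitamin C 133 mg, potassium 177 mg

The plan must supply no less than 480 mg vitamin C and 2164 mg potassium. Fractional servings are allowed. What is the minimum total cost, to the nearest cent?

Minimising a linear cost over {vitamin C ≥ 480, potassium ≥ 2164, servings ≥ 0} — the optimum is at a vertex, using one or two foods.
spinach only: max(480/29, 2164/612) = 16.55 servings → $14.90.
bell pepper only: max(480/133, 2164/177) = 12.23 servings → $11.61.
spinach + bell pepper with both tight: 2.66 servings and 3.029 servings → $5.27.
Cheapest feasible corner: $5.27.

$5.27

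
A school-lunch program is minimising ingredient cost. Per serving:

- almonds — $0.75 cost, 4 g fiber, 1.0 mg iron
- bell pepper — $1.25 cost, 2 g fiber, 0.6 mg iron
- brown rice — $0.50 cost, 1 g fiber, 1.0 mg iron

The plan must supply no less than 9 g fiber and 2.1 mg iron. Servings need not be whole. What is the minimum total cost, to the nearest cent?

$1.69

At the optimum either one food covers both requirements or two foods hit both targets exactly; no other combination can be cheaper.
almonds only: max(9/4, 2.1/1.0) = 2.25 servings → $1.69.
bell pepper only: max(9/2, 2.1/0.6) = 4.5 servings → $5.62.
brown rice only: max(9/1, 2.1/1.0) = 9 servings → $4.50.
almonds + bell pepper: intersection lies outside the first quadrant.
almonds + brown rice with both targets exact would need a negative amount; discard.
bell pepper + brown rice: intersection lies outside the first quadrant.
So the least-cost plan costs $1.69.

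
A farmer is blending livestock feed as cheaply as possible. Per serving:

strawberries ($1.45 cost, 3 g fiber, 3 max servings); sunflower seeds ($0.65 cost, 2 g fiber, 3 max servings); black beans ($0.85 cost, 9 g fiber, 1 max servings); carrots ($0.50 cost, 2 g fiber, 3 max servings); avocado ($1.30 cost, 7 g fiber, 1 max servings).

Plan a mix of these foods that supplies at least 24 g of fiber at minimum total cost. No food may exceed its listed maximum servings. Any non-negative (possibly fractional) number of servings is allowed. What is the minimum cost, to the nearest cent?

$4.30

Cost per g of fiber: black beans $0.0944, avocado $0.1857, carrots $0.2500, sunflower seeds $0.3250, strawberries $0.4833.
Take 1 serving of black beans: +9.0 g fiber for $0.85 (total $0.85, still need 15.0 g).
Take 1 serving of avocado: +7.0 g fiber for $1.30 (total $2.15, still need 8.0 g).
Take 3 servings of carrots: +6.0 g fiber for $1.50 (total $3.65, still need 2.0 g).
Take 1 serving of sunflower seeds: +2.0 g fiber for $0.65 (total $4.30, still need 0.0 g).
Greedy by cheapest-per-g is optimal for a single linear constraint, so the minimum cost is $4.30.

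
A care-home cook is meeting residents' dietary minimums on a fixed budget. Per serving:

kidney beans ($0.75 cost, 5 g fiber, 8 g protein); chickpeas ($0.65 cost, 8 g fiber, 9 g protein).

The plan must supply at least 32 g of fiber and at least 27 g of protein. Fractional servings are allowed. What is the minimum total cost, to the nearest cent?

$2.60

With two linear requirements the optimum uses one or two foods; enumerate the corners.
kidney beans only: max(32/5, 27/8) = 6.4 servings → $4.80.
chickpeas only: max(32/8, 27/9) = 4 servings → $2.60.
kidney beans + chickpeas: the both-tight solution has a negative serving — not a feasible corner.
Cheapest feasible corner: $2.60.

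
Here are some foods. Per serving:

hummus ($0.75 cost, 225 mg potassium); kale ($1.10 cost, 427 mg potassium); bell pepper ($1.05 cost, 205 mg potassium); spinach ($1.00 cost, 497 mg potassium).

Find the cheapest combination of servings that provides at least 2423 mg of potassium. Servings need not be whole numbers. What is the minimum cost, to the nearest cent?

Cost per mg of potassium: spinach $0.0020, kale $0.0026, hummus $0.0033, bell pepper $0.0051.
With no serving limits, use only spinach: 2423 mg / 497 mg = 4.875 servings × $1.00 = $4.88.

$4.88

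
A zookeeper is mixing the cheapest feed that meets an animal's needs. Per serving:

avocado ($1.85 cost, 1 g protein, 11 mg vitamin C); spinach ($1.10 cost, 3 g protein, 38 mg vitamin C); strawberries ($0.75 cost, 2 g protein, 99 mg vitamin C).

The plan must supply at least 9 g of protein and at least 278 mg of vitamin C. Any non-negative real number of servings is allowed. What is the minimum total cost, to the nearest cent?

avocado only: max(9/1, 278/11) = 25.27 servings → $46.75.
spinach only: max(9/3, 278/38) = 7.316 servings → $8.05.
strawberries only: max(9/2, 278/99) = 4.5 servings → $3.38.
avocado + spinach: intersection lies outside the first quadrant.
avocado + strawberries with both tight: 4.351 servings and 2.325 servings → $9.79.
spinach + strawberries with both tight: 1.516 servings and 2.226 servings → $3.34.
So the least-cost plan costs $3.34.

$3.34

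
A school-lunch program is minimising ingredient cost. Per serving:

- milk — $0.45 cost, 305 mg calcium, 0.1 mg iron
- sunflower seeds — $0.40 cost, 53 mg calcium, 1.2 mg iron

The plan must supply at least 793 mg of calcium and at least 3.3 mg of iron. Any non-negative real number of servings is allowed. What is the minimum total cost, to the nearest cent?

$2.00

This is a tiny linear program; its minimum lies at a vertex of the feasible set. List the vertices and price them.
milk only: max(793/305, 3.3/0.1) = 33 servings → $14.85.
sunflower seeds only: max(793/53, 3.3/1.2) = 14.96 servings → $5.98.
milk + sunflower seeds with both tight: 2.153 servings and 2.571 servings → $2.00.
So the least-cost plan costs $2.00.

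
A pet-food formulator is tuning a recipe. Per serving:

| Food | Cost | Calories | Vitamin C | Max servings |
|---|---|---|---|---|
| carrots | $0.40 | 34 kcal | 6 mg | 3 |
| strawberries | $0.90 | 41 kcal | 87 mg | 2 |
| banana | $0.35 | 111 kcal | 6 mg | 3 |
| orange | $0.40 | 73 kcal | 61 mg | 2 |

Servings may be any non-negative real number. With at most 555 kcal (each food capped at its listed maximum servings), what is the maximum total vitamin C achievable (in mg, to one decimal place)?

326.2 mg

Vitamin C per kcal: strawberries 2.122, orange 0.8356, carrots 0.1765, banana 0.05405.
Take 2 servings of strawberries: uses 82 kcal, +174.0 mg vitamin C (running total 174.0 mg).
Take 2 servings of orange: uses 146 kcal, +122.0 mg vitamin C (running total 296.0 mg).
Take 3 servings of carrots: uses 102 kcal, +18.0 mg vitamin C (running total 314.0 mg).
Take 2.027 servings of banana: uses 225 kcal, +12.2 mg vitamin C (running total 326.2 mg).
Filling greedily by vitamin C-per-kcal is optimal for one linear limit, giving 326.2 mg.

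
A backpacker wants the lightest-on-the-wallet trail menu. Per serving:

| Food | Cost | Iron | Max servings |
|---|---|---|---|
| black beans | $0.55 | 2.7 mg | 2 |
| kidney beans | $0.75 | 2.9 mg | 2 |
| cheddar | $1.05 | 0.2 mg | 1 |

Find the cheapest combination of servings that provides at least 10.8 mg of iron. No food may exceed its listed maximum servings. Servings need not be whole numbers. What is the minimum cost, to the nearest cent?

Cost per mg of iron: black beans $0.2037, kidney beans $0.2586, cheddar $5.2500.
Take 2 servings of black beans: +5.4 mg iron for $1.10 (total $1.10, still need 5.4 mg).
Take 1.862 servings of kidney beans: +5.4 mg iron for $1.40 (total $2.50, still need 0.0 mg).
Filling from the cheapest source first is optimal under one linear minimum: $2.50.

$2.50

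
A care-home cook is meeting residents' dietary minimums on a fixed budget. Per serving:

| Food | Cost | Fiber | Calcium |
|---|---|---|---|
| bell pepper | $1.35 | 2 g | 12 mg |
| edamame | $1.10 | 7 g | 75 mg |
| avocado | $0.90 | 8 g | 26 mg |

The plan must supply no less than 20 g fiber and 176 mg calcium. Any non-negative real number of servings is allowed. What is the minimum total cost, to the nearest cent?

With two linear requirements the optimum uses one or two foods; enumerate the corners.
bell pepper only: max(20/2, 176/12) = 14.67 servings → $19.80.
edamame only: max(20/7, 176/75) = 2.857 servings → $3.14.
avocado only: max(20/8, 176/26) = 6.769 servings → $6.09.
bell pepper + edamame with both tight: 4.061 servings and 1.697 servings → $7.35.
bell pepper + avocado: the both-tight solution has a negative serving — not a feasible corner.
edamame + avocado with both tight: 2.124 servings and 0.6411 servings → $2.91.
So the least-cost plan costs $2.91.

$2.91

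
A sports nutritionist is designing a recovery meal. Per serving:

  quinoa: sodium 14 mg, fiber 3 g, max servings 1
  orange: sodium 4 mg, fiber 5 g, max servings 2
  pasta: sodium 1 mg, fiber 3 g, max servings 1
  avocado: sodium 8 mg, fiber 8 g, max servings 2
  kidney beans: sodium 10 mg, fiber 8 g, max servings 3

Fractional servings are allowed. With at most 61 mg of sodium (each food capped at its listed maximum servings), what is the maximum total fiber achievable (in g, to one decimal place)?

54.3 g

Fiber per mg sodium: pasta 3, orange 1.25, avocado 1, kidney beans 0.8, quinoa 0.2143.
Take 1 serving of pasta: uses 1 mg sodium, +3.0 g fiber (running total 3.0 g).
Take 2 servings of orange: uses 8 mg sodium, +10.0 g fiber (running total 13.0 g).
Take 2 servings of avocado: uses 16 mg sodium, +16.0 g fiber (running total 29.0 g).
Take 3 servings of kidney beans: uses 30 mg sodium, +24.0 g fiber (running total 53.0 g).
Take 0.4286 servings of quinoa: uses 6 mg sodium, +1.3 g fiber (running total 54.3 g).
Filling greedily by fiber-per-mg sodium is optimal for one linear limit, giving 54.3 g.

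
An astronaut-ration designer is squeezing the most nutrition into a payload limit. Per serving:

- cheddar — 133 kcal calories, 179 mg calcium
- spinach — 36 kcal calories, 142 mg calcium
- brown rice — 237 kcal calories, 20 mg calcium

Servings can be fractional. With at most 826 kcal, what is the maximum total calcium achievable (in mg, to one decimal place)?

Calcium per kcal: spinach 3.944, cheddar 1.346, brown rice 0.08439.
With no serving limits, spend the whole calories allowance on spinach: 826 kcal / 36 kcal × 142 mg = 3258.1 mg.

3258.1 mg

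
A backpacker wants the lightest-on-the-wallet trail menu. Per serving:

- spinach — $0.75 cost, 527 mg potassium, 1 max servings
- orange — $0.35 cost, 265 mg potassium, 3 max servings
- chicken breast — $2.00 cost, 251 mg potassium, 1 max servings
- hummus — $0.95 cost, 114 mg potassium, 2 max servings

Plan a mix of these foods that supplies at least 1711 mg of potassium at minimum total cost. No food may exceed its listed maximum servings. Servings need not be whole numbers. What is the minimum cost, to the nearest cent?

Cost per mg of potassium: orange $0.0013, spinach $0.0014, chicken breast $0.0080, hummus $0.0083.
Take 3 servings of orange: +795.0 mg potassium for $1.05 (total $1.05, still need 916.0 mg).
Take 1 serving of spinach: +527.0 mg potassium for $0.75 (total $1.80, still need 389.0 mg).
Take 1 serving of chicken breast: +251.0 mg potassium for $2.00 (total $3.80, still need 138.0 mg).
Take 1.211 servings of hummus: +138.0 mg potassium for $1.15 (total $4.95, still need 0.0 mg).
Greedy by cheapest-per-mg is optimal for a single linear constraint, so the minimum cost is $4.95.

$4.95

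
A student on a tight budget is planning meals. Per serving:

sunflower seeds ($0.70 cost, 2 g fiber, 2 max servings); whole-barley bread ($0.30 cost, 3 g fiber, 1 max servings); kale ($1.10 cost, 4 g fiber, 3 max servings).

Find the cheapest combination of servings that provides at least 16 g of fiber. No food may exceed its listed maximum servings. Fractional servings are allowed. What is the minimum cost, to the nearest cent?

Cost per g of fiber: whole-barley bread $0.1000, kale $0.2750, sunflower seeds $0.3500.
Take 1 serving of whole-barley bread: +3.0 g fiber for $0.30 (total $0.30, still need 13.0 g).
Take 3 servings of kale: +12.0 g fiber for $3.30 (total $3.60, still need 1.0 g).
Take 0.5 servings of sunflower seeds: +1.0 g fiber for $0.35 (total $3.95, still need 0.0 g).
Greedy by cheapest-per-g is optimal for a single linear constraint, so the minimum cost is $3.95.

$3.95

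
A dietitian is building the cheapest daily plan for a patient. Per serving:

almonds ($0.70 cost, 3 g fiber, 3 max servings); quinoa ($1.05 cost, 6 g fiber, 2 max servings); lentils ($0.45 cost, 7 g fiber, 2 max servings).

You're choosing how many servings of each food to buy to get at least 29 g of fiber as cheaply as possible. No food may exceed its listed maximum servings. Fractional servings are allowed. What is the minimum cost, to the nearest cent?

$3.70

Cost per g of fiber: lentils $0.0643, quinoa $0.1750, almonds $0.2333.
Take 2 servings of lentils: +14.0 g fiber for $0.90 (total $0.90, still need 15.0 g).
Take 2 servings of quinoa: +12.0 g fiber for $2.10 (total $3.00, still need 3.0 g).
Take 1 serving of almonds: +3.0 g fiber for $0.70 (total $3.70, still need 0.0 g).
Greedy by cheapest-per-g is optimal for a single linear constraint, so the minimum cost is $3.70.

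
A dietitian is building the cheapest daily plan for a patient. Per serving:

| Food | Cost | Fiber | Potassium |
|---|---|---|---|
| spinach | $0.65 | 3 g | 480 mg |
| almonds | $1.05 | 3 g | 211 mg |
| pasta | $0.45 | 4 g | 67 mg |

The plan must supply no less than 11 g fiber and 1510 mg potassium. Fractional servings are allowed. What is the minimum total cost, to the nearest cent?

For a min-cost LP with two ≥-constraints, a basic feasible solution has at most two positive variables.
spinach only: max(11/3, 1510/480) = 3.667 servings → $2.38.
almonds only: max(11/3, 1510/211) = 7.156 servings → $7.51.
pasta only: max(11/4, 1510/67) = 22.54 servings → $10.14.
spinach + almonds with both tight: 2.737 servings and 0.9294 servings → $2.76.
spinach + pasta with both tight: 3.085 servings and 0.4363 servings → $2.20.
almonds + pasta with both targets exact would need a negative amount; discard.
So the least-cost plan costs $2.20.

$2.20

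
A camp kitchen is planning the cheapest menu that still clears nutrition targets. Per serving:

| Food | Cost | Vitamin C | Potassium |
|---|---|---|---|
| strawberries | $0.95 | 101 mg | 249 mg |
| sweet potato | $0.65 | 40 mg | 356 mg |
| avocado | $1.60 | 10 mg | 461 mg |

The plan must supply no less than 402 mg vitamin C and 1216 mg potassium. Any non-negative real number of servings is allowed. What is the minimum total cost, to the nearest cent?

$4.02

Minimising a linear cost over {vitamin C ≥ 402, potassium ≥ 1216, servings ≥ 0} — the optimum is at a vertex, using one or two foods.
strawberries only: max(402/101, 1216/249) = 4.884 servings → $4.64.
sweet potato only: max(402/40, 1216/356) = 10.05 servings → $6.53.
avocado only: max(402/10, 1216/461) = 40.2 servings → $64.32.
strawberries + sweet potato with both tight: 3.634 servings and 0.8739 servings → $4.02.
strawberries + avocado with both tight: 3.929 servings and 0.5155 servings → $4.56.
sweet potato + avocado: intersection lies outside the first quadrant.
Cheapest feasible corner: $4.02.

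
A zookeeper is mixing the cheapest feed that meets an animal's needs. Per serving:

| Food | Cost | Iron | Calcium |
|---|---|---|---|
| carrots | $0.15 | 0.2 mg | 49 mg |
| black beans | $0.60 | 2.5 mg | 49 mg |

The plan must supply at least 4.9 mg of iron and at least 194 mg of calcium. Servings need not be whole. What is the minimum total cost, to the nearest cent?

$1.40

An LP optimum is at a vertex; with two nutrient constraints at most two foods are used. Check each candidate.
carrots only: max(4.9/0.2, 194/49) = 24.5 servings → $3.67.
black beans only: max(4.9/2.5, 194/49) = 3.959 servings → $2.38.
carrots + black beans with both tight: 2.173 servings and 1.786 servings → $1.40.
Cheapest feasible corner: $1.40.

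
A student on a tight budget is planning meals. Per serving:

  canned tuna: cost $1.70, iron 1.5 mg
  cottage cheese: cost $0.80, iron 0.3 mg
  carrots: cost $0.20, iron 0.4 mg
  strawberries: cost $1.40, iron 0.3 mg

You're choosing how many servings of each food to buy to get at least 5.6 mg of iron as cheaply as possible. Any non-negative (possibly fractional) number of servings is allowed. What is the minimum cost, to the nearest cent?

Cost per mg of iron: carrots $0.5000, canned tuna $1.1333, cottage cheese $2.6667, strawberries $4.6667.
With no serving limits, use only carrots: 5.6 mg / 0.4 mg = 14 servings × $0.20 = $2.80.

$2.80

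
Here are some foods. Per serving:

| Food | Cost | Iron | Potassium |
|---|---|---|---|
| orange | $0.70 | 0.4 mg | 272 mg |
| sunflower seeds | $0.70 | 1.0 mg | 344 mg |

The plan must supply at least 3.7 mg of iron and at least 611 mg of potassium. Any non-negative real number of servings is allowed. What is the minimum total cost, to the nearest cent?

$2.59

An LP optimum is at a vertex; with two nutrient constraints at most two foods are used. Check each candidate.
orange only: max(3.7/0.4, 611/272) = 9.25 servings → $6.47.
sunflower seeds only: max(3.7/1.0, 611/344) = 3.7 servings → $2.59.
orange + sunflower seeds: intersection lies outside the first quadrant.
The minimum over all feasible corners is $2.59.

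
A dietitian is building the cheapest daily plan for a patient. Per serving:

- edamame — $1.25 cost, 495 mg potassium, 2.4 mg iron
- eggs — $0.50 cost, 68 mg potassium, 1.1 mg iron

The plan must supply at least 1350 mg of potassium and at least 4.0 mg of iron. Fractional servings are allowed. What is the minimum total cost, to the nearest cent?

The cheapest plan sits at a corner of the feasible region — with two constraints it uses at most two foods.
edamame only: max(1350/495, 4.0/2.4) = 2.727 servings → $3.41.
eggs only: max(1350/68, 4.0/1.1) = 19.85 servings → $9.93.
edamame + eggs: the both-tight solution has a negative serving — not a feasible corner.
Cheapest feasible corner: $3.41.

$3.41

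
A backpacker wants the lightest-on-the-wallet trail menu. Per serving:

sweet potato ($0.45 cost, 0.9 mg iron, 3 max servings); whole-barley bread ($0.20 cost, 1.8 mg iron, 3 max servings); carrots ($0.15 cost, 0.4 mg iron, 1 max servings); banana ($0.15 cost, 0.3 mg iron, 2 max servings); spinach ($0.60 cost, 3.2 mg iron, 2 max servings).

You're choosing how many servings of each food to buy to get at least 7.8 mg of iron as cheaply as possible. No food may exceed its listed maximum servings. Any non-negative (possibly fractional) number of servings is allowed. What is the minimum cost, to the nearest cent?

Cost per mg of iron: whole-barley bread $0.1111, spinach $0.1875, carrots $0.3750, sweet potato $0.5000, banana $0.5000.
Take 3 servings of whole-barley bread: +5.4 mg iron for $0.60 (total $0.60, still need 2.4 mg).
Take 0.75 servings of spinach: +2.4 mg iron for $0.45 (total $1.05, still need 0.0 mg).
Filling from the cheapest source first is optimal under one linear minimum: $1.05.

$1.05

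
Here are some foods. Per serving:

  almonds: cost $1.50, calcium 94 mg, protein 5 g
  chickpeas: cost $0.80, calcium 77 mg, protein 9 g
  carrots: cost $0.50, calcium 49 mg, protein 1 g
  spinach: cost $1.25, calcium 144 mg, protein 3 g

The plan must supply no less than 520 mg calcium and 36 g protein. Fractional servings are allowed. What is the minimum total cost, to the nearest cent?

almonds only: max(520/94, 36/5) = 7.2 servings → $10.80.
chickpeas only: max(520/77, 36/9) = 6.753 servings → $5.40.
carrots only: max(520/49, 36/1) = 36 servings → $18.00.
spinach only: max(520/144, 36/3) = 12 servings → $15.00.
almonds + chickpeas with both tight: 4.139 servings and 1.701 servings → $7.57.
almonds + carrots with both targets exact would need a negative amount; discard.
almonds + spinach: intersection lies outside the first quadrant.
chickpeas + carrots with both tight: 3.418 servings and 5.242 servings → $5.35.
chickpeas + spinach with both tight: 3.403 servings and 1.792 servings → $4.96.
carrots + spinach: the both-tight solution has a negative serving — not a feasible corner.
Cheapest feasible corner: $4.96.

$4.96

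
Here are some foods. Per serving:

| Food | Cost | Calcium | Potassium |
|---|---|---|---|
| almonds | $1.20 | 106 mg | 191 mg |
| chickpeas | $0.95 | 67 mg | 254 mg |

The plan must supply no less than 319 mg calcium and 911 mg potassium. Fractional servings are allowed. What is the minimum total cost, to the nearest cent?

$4.09

The cheapest plan sits at a corner of the feasible region — with two constraints it uses at most two foods.
almonds only: max(319/106, 911/191) = 4.77 servings → $5.72.
chickpeas only: max(319/67, 911/254) = 4.761 servings → $4.52.
almonds + chickpeas with both tight: 1.415 servings and 2.523 servings → $4.09.
So the least-cost plan costs $4.09.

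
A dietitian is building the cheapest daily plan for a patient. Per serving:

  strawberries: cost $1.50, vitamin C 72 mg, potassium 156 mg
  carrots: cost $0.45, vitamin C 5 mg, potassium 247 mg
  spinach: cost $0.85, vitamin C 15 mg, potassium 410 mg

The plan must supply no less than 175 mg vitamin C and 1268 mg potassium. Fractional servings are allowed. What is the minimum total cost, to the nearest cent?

$4.91

At the optimum either one food covers both requirements or two foods hit both targets exactly; no other combination can be cheaper.
strawberries only: max(175/72, 1268/156) = 8.128 servings → $12.19.
carrots only: max(175/5, 1268/247) = 35 servings → $15.75.
spinach only: max(175/15, 1268/410) = 11.67 servings → $9.92.
strawberries + carrots with both tight: 2.169 servings and 3.764 servings → $4.95.
strawberries + spinach with both tight: 1.94 servings and 2.355 servings → $4.91.
carrots + spinach with both targets exact would need a negative amount; discard.
The minimum over all feasible corners is $4.91.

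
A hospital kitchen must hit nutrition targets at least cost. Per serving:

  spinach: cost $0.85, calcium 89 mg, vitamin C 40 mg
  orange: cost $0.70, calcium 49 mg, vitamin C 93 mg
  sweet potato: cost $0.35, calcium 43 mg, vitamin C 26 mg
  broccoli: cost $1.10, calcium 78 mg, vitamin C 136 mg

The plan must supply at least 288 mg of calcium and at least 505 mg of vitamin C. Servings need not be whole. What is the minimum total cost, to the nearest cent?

The cheapest plan sits at a corner of the feasible region — with two constraints it uses at most two foods.
spinach only: max(288/89, 505/40) = 12.62 servings → $10.73.
orange only: max(288/49, 505/93) = 5.878 servings → $4.11.
sweet potato only: max(288/43, 505/26) = 19.42 servings → $6.80.
broccoli only: max(288/78, 505/136) = 3.713 servings → $4.08.
spinach + orange with both tight: 0.3228 servings and 5.291 servings → $3.98.
spinach + sweet potato: the both-tight solution has a negative serving — not a feasible corner.
spinach + broccoli: intersection lies outside the first quadrant.
orange + sweet potato with both tight: 5.221 servings and 0.7483 servings → $3.92.
orange + broccoli with both tight: 0.3763 servings and 3.456 servings → $4.06.
sweet potato + broccoli: intersection lies outside the first quadrant.
Cheapest feasible corner: $3.92.

$3.92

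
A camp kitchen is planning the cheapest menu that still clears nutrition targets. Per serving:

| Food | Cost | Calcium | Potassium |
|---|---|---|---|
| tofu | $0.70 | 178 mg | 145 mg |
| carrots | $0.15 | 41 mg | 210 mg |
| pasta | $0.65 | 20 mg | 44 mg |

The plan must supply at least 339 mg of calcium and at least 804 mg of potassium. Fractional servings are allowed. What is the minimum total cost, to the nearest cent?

$1.24

tofu only: max(339/178, 804/145) = 5.545 servings → $3.88.
carrots only: max(339/41, 804/210) = 8.268 servings → $1.24.
pasta only: max(339/20, 804/44) = 18.27 servings → $11.88.
tofu + carrots with both tight: 1.216 servings and 2.989 servings → $1.30.
tofu + pasta: intersection lies outside the first quadrant.
carrots + pasta with both tight: 0.4858 servings and 15.95 servings → $10.44.
So the least-cost plan costs $1.24.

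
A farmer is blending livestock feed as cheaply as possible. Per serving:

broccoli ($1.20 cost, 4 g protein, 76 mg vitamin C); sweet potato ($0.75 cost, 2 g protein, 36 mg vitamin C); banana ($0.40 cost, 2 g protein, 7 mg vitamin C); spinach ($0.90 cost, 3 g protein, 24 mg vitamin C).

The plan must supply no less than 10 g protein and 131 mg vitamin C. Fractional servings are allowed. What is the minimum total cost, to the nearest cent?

$2.62

For a min-cost LP with two ≥-constraints, a basic feasible solution has at most two positive variables.
broccoli only: max(10/4, 131/76) = 2.5 servings → $3.00.
sweet potato only: max(10/2, 131/36) = 5 servings → $3.75.
banana only: max(10/2, 131/7) = 18.71 servings → $7.49.
spinach only: max(10/3, 131/24) = 5.458 servings → $4.91.
broccoli + sweet potato: the both-tight solution has a negative serving — not a feasible corner.
broccoli + banana with both tight: 1.548 servings and 1.903 servings → $2.62.
broccoli + spinach with both tight: 1.159 servings and 1.788 servings → $3.00.
sweet potato + banana with both tight: 3.31 servings and 1.69 servings → $3.16.
sweet potato + spinach with both tight: 2.55 servings and 1.633 servings → $3.38.
banana + spinach: intersection lies outside the first quadrant.
The minimum over all feasible corners is $2.62.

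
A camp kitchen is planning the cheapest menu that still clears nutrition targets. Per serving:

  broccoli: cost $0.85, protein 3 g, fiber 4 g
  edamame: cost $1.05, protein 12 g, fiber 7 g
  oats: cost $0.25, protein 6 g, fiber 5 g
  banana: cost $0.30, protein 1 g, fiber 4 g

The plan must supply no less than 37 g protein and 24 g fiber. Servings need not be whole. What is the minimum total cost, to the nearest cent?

Compare the cost at each extreme point of the feasible region.
broccoli only: max(37/3, 24/4) = 12.33 servings → $10.48.
edamame only: max(37/12, 24/7) = 3.429 servings → $3.60.
oats only: max(37/6, 24/5) = 6.167 servings → $1.54.
banana only: max(37/1, 24/4) = 37 servings → $11.10.
broccoli + edamame with both tight: 1.074 servings and 2.815 servings → $3.87.
broccoli + oats: the both-tight solution has a negative serving — not a feasible corner.
broccoli + banana: intersection lies outside the first quadrant.
edamame + oats with both tight: 2.278 servings and 1.611 servings → $2.79.
edamame + banana with both tight: 3.024 servings and 0.7073 servings → $3.39.
oats + banana: intersection lies outside the first quadrant.
So the least-cost plan costs $1.54.

$1.54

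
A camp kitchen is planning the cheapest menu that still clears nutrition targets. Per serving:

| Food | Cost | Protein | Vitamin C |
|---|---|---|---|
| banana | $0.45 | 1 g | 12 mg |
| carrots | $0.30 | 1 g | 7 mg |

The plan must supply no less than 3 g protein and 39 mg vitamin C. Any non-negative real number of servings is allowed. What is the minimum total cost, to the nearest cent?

$1.46

Two binding constraints pin down two serving amounts, so the optimal mix uses at most two foods. The candidates are each food alone (scaled to the tighter of protein/vitamin C) and each pair with both constraints tight.
banana only: max(3/1, 39/12) = 3.25 servings → $1.46.
carrots only: max(3/1, 39/7) = 5.571 servings → $1.67.
banana + carrots: the both-tight solution has a negative serving — not a feasible corner.
Cheapest feasible corner: $1.46.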